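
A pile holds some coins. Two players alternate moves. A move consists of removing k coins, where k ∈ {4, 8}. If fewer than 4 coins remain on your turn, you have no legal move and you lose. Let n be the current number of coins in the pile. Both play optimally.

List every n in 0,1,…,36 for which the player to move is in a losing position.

Label each position W (a win for the player to move) or L (a loss). A position with no legal move is L; any other position is W exactly when some move reaches an L, and L when every move reaches a W.
n=0: no move → L
n=1: no move → L
n=2: no move → L
n=3: no move → L
n=4: can move to 0, which is L ⇒ W
n=5: can move to 1, which is L ⇒ W
n=6: can move to 2, which is L ⇒ W
n=7: can move to 3, which is L ⇒ W
n=8: can move to 0, which is L ⇒ W
n=9: can move to 1, which is L ⇒ W
n=10: can move to 2, which is L ⇒ W
n=11: can move to 3, which is L ⇒ W
n=12: moves to 8(W), 4(W); every one is W ⇒ L
n=13: moves to 9(W), 5(W); every one is W ⇒ L
n=14: moves to 10(W), 6(W); every one is W ⇒ L
n=15: moves to 11(W), 7(W); every one is W ⇒ L
n=16: can move to 12, which is L ⇒ W
n=17: can move to 13, which is L ⇒ W
n=18: can move to 14, which is L ⇒ W
n=19: can move to 15, which is L ⇒ W
n=20: can move to 12, which is L ⇒ W
n=21: can move to 13, which is L ⇒ W
n=22: can move to 14, which is L ⇒ W
n=23: can move to 15, which is L ⇒ W
n=24: moves to 20(W), 16(W); every one is W ⇒ L
n=25: moves to 21(W), 17(W); every one is W ⇒ L
n=26: moves to 22(W), 18(W); every one is W ⇒ L
n=27: moves to 23(W), 19(W); every one is W ⇒ L
n=28: can move to 24, which is L ⇒ W
n=29: can move to 25, which is L ⇒ W
n=30: can move to 26, which is L ⇒ W
n=31: can move to 27, which is L ⇒ W
n=32: can move to 24, which is L ⇒ W
n=33: can move to 25, which is L ⇒ W
n=34: can move to 26, which is L ⇒ W
n=35: can move to 27, which is L ⇒ W
n=36: moves to 32(W), 28(W); every one is W ⇒ L
The losing starting values of n are exactly the entries labelled L in this table (13 of them).

0, 1, 2, 3, 12, 13, 14, 15, 24, 25, 26, 27, 36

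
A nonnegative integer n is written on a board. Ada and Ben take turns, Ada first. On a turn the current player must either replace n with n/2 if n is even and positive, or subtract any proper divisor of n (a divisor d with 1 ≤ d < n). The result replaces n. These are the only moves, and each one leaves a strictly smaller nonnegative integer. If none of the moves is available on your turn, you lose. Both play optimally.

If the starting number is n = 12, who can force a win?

Ada wins.

Positions with no move are L. A position that does have a move is losing for the player to move precisely when every available move leads to a winning position for the opponent. Fill in the labels:
n=0: no move → L
n=1: no move → L
n=2: can move to 1, which is L ⇒ W
n=3: the only move is to 2(W), a W ⇒ L
n=4: can move to 3, which is L ⇒ W
n=5: the only move is to 4(W), a W ⇒ L
n=6: can move to 3, which is L ⇒ W
n=7: the only move is to 6(W), a W ⇒ L
n=8: can move to 7, which is L ⇒ W
n=9: moves to 6(W), 8(W); every one is W ⇒ L
n=10: can move to 5, which is L ⇒ W
n=11: the only move is to 10(W), a W ⇒ L
n=12: can move to 9, which is L ⇒ W
From 12 Ada can move to 9, reaching an L position.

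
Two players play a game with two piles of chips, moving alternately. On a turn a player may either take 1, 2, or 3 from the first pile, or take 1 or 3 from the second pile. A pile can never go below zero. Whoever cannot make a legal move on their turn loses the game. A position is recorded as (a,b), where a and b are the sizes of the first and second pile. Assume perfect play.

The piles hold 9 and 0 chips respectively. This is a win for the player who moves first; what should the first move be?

Label each position W (a win for the player to move) or L (a loss). A position with no legal move is L; any other position is W exactly when some move reaches an L, and L when every move reaches a W.
No move ever increases a pile, so every position that can arise here has a ≤ 9 and b ≤ 0; it is enough to label the cells with 0 ≤ a ≤ 9 and 0 ≤ b ≤ 0.
Every move lowers a or b (never raises either), so fill the grid row by row in increasing a, and left to right within a row: each cell's successors are then already labelled.
      b=0
a=0:    L
a=1:    W
a=2:    W
a=3:    W
a=4:    L
a=5:    W
a=6:    W
a=7:    W
a=8:    L
a=9:    W
Cells with no legal move (terminal, hence L): (0,0).
The remaining L cells, each justified by listing all of its moves:
(4,0): moves to (3,0)(W), (2,0)(W), (1,0)(W); every one is W ⇒ L
(8,0): moves to (7,0)(W), (6,0)(W), (5,0)(W); every one is W ⇒ L
Every other cell has at least one move into one of the L cells above, so it is W.
From (9,0), the L positions reachable in one move are: (8,0).

Move to (8,0).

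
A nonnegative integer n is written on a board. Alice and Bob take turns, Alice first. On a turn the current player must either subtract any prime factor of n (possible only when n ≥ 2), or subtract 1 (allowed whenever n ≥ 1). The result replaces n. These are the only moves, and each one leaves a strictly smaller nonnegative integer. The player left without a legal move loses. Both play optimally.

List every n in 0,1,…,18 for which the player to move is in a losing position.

0, 4, 8, 12, 16

Work bottom-up. With no move the player to move loses. Otherwise the position is W if at least one move leads to an L position for the opponent, and L if every move leads to a W.
n=0: no move → L
n=1: →0(L), so W
n=2: →0(L), so W
n=3: →0(L), so W
n=4: →2(W), 3(W) — all W, so L
n=5: →0(L), so W
n=6: →4(L), so W
n=7: →0(L), so W
n=8: →6(W), 7(W) — all W, so L
n=9: →8(L), so W
n=10: →8(L), so W
n=11: →0(L), so W
n=12: →9(W), 10(W), 11(W) — all W, so L
n=13: →0(L), so W
n=14: →12(L), so W
n=15: →12(L), so W
n=16: →14(W), 15(W) — all W, so L
n=17: →0(L), so W
n=18: →16(L), so W
The losing starting values of n are exactly the entries labelled L in this table (5 of them).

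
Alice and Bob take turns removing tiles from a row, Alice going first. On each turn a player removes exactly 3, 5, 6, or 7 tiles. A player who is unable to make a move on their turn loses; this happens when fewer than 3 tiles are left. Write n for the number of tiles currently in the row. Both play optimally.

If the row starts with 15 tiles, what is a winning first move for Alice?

Remove 3, leaving 12.

Compute win/loss labels from the base case upward. A position with no move is L. Any other position is W if it can reach an L in one move, else L.
n=0: no move → L
n=1: no move → L
n=2: no move → L
n=3: reaches L-position 0 → W
n=4: reaches L-position 1 → W
n=5: reaches L-position 2 → W
n=6: reaches L-position 1 → W
n=7: reaches L-position 2 → W
n=8: reaches L-position 2 → W
n=9: reaches L-position 2 → W
n=10: only reaches 7(W), 5(W), 4(W), 3(W), all W → L
n=11: only reaches 8(W), 6(W), 5(W), 4(W), all W → L
n=12: only reaches 9(W), 7(W), 6(W), 5(W), all W → L
n=13: reaches L-position 10 → W
n=14: reaches L-position 11 → W
n=15: reaches L-position 12 → W
From 15, the L positions reachable in one move are: 12, 10. Any move reaching one of these is winning.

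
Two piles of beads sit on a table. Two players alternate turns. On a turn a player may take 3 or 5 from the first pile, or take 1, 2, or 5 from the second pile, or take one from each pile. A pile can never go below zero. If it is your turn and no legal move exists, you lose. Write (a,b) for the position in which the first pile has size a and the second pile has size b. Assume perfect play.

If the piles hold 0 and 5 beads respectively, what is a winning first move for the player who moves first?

Move to (0,3).

Build the W/L table. Terminal = L. A non-terminal position is W if it has a move to some L; otherwise it is L.
No move ever increases a pile, so every position that can arise here has a ≤ 0 and b ≤ 5; it is enough to label the cells with 0 ≤ a ≤ 0 and 0 ≤ b ≤ 5.
Every move lowers a or b (never raises either), so fill the grid row by row in increasing a, and left to right within a row: each cell's successors are then already labelled.
      b=0  b=1  b=2  b=3  b=4  b=5
a=0:    L    W    W    L    W    W
Cells with no legal move (terminal, hence L): (0,0).
The remaining L cells, each justified by listing all of its moves:
(0,3): only reaches (0,2)(W), (0,1)(W), all W → L
Every other cell has at least one move into one of the L cells above, so it is W.
From (0,5), the L positions reachable in one move are: (0,3), (0,0). Any move reaching one of these is winning.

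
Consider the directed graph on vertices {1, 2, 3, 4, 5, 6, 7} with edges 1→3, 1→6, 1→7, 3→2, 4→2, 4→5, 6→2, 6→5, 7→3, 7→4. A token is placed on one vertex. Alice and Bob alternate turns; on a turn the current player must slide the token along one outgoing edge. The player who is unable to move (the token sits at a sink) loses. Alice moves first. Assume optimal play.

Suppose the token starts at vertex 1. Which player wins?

Use the standard recursion: the mover loses at a terminal position; elsewhere, the mover wins exactly when some move hands the opponent an L position.
Every edge goes from a vertex to one that appears earlier in the order 5, 2, 4, 3, 6, 7, 1, so processing vertices in that order labels each vertex after all of its successors.
5: no outgoing edge → L
2: no outgoing edge → L
4: reaches L-position 2 → W
3: reaches L-position 2 → W
6: reaches L-position 2 → W
7: only reaches 3(W), 4(W), all W → L
1: reaches L-position 7 → W
The starting position 1 is W: Alice should move to 7, handing over an L position.

Alice wins.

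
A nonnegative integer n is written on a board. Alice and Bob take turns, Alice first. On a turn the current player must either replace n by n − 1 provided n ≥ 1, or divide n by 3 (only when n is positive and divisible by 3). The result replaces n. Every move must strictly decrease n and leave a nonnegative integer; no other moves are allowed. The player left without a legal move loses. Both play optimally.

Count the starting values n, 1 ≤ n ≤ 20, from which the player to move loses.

9

Label each position W (a win for the player to move) or L (a loss). A position with no legal move is L; any other position is W exactly when some move reaches an L, and L when every move reaches a W.
n=0: no move → L
n=1: can move to 0, which is L ⇒ W
n=2: the only move is to 1(W), a W ⇒ L
n=3: can move to 2, which is L ⇒ W
n=4: the only move is to 3(W), a W ⇒ L
n=5: can move to 4, which is L ⇒ W
n=6: can move to 2, which is L ⇒ W
n=7: the only move is to 6(W), a W ⇒ L
n=8: can move to 7, which is L ⇒ W
n=9: moves to 3(W), 8(W); every one is W ⇒ L
n=10: can move to 9, which is L ⇒ W
n=11: the only move is to 10(W), a W ⇒ L
n=12: can move to 4, which is L ⇒ W
n=13: the only move is to 12(W), a W ⇒ L
n=14: can move to 13, which is L ⇒ W
n=15: moves to 5(W), 14(W); every one is W ⇒ L
n=16: can move to 15, which is L ⇒ W
n=17: the only move is to 16(W), a W ⇒ L
n=18: can move to 17, which is L ⇒ W
n=19: the only move is to 18(W), a W ⇒ L
n=20: can move to 19, which is L ⇒ W
L entries with 1 ≤ n ≤ 20 (n=0 is outside the asked range and is not counted): n = 2, 4, 7, 9, 11, 13, 15, 17, 19; that makes 9.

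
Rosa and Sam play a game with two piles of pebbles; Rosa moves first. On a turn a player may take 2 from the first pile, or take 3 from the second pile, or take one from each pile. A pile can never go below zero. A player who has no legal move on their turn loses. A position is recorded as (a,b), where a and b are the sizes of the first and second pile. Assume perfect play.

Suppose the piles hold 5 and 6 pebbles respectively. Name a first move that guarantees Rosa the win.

Classify positions by backward induction: terminal positions (no move available) are L. From any other position, the mover wins iff some move reaches an L.
No move ever increases a pile, so every position that can arise here has a ≤ 5 and b ≤ 6; it is enough to label the cells with 0 ≤ a ≤ 5 and 0 ≤ b ≤ 6.
Every move lowers a or b (never raises either), so fill the grid row by row in increasing a, and left to right within a row: each cell's successors are then already labelled.
      b=0  b=1  b=2  b=3  b=4  b=5  b=6
a=0:    L    L    L    W    W    W    L
a=1:    L    W    W    W    L    L    L
a=2:    W    W    W    L    L    W    W
a=3:    W    L    L    L    W    W    W
a=4:    L    L    W    W    W    L    L
a=5:    L    W    W    W    L    L    W
Cells with no legal move (terminal, hence L): (0,0), (0,1), (0,2), (1,0).
The remaining L cells, each justified by listing all of its moves:
(0,6): the only move is to (0,3)(W), a W ⇒ L
(1,4): moves to (1,1)(W), (0,3)(W); every one is W ⇒ L
(1,5): moves to (1,2)(W), (0,4)(W); every one is W ⇒ L
(1,6): moves to (1,3)(W), (0,5)(W); every one is W ⇒ L
(2,3): moves to (0,3)(W), (2,0)(W), (1,2)(W); every one is W ⇒ L
(2,4): moves to (0,4)(W), (2,1)(W), (1,3)(W); every one is W ⇒ L
(3,1): moves to (1,1)(W), (2,0)(W); every one is W ⇒ L
(3,2): moves to (1,2)(W), (2,1)(W); every one is W ⇒ L
(3,3): moves to (1,3)(W), (3,0)(W), (2,2)(W); every one is W ⇒ L
(4,0): the only move is to (2,0)(W), a W ⇒ L
(4,1): moves to (2,1)(W), (3,0)(W); every one is W ⇒ L
(4,5): moves to (2,5)(W), (4,2)(W), (3,4)(W); every one is W ⇒ L
(4,6): moves to (2,6)(W), (4,3)(W), (3,5)(W); every one is W ⇒ L
(5,0): the only move is to (3,0)(W), a W ⇒ L
(5,4): moves to (3,4)(W), (5,1)(W), (4,3)(W); every one is W ⇒ L
(5,5): moves to (3,5)(W), (5,2)(W), (4,4)(W); every one is W ⇒ L
Every other cell has at least one move into one of the L cells above, so it is W.
From (5,6), the L positions reachable in one move are: (4,5).

Move to (4,5).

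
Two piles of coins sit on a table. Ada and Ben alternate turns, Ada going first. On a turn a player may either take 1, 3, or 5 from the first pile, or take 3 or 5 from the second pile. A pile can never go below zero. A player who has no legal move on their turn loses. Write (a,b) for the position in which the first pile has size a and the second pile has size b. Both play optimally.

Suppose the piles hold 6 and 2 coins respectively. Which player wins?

Ben wins.

Label each position W (a win for the player to move) or L (a loss). A position with no legal move is L; any other position is W exactly when some move reaches an L, and L when every move reaches a W.
No move ever increases a pile, so every position that can arise here has a ≤ 6 and b ≤ 2; it is enough to label the cells with 0 ≤ a ≤ 6 and 0 ≤ b ≤ 2.
Every move lowers a or b (never raises either), so fill the grid row by row in increasing a, and left to right within a row: each cell's successors are then already labelled.
      b=0  b=1  b=2
a=0:    L    L    L
a=1:    W    W    W
a=2:    L    L    L
a=3:    W    W    W
a=4:    L    L    L
a=5:    W    W    W
a=6:    L    L    L
Cells with no legal move (terminal, hence L): (0,0), (0,1), (0,2).
The remaining L cells, each justified by listing all of its moves:
(2,0): only reaches (1,0)(W), which is W → L
(2,1): only reaches (1,1)(W), which is W → L
(2,2): only reaches (1,2)(W), which is W → L
(4,0): only reaches (3,0)(W), (1,0)(W), all W → L
(4,1): only reaches (3,1)(W), (1,1)(W), all W → L
(4,2): only reaches (3,2)(W), (1,2)(W), all W → L
(6,0): only reaches (5,0)(W), (3,0)(W), (1,0)(W), all W → L
(6,1): only reaches (5,1)(W), (3,1)(W), (1,1)(W), all W → L
(6,2): only reaches (5,2)(W), (3,2)(W), (1,2)(W), all W → L
Every other cell has at least one move into one of the L cells above, so it is W.
The starting position (6,2) is L: whatever Ada does, the opponent receives a W position.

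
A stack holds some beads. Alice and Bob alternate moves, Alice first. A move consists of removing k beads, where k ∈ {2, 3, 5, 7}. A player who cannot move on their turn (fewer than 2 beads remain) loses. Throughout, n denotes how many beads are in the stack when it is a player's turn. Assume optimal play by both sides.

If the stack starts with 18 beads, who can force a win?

Classify positions by backward induction: terminal positions (no move available) are L. From any other position, the mover wins iff some move reaches an L.
n=0: no move → L
n=1: no move → L
n=2: reaches L-position 0 → W
n=3: reaches L-position 1 → W
n=4: reaches L-position 1 → W
n=5: reaches L-position 0 → W
n=6: reaches L-position 1 → W
n=7: reaches L-position 0 → W
n=8: reaches L-position 1 → W
n=9: only reaches 7(W), 6(W), 4(W), 2(W), all W → L
n=10: only reaches 8(W), 7(W), 5(W), 3(W), all W → L
n=11: reaches L-position 9 → W
n=12: reaches L-position 10 → W
n=13: reaches L-position 10 → W
n=14: reaches L-position 9 → W
n=15: reaches L-position 10 → W
n=16: reaches L-position 9 → W
n=17: reaches L-position 10 → W
n=18: only reaches 16(W), 15(W), 13(W), 11(W), all W → L
Every move from 18 reaches a W position, so the mover loses.

Bob wins.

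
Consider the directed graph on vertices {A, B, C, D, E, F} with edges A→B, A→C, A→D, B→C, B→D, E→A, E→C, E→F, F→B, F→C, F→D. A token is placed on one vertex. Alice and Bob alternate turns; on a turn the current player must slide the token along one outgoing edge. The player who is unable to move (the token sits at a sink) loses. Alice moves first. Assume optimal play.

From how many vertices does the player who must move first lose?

2

Compute win/loss labels from the base case upward. A position with no move is L. Any other position is W if it can reach an L in one move, else L.
Every edge goes from a vertex to one that appears earlier in the order D, C, B, F, A, E, so processing vertices in that order labels each vertex after all of its successors.
D: no outgoing edge → L
C: no outgoing edge → L
B: reaches L-position C → W
F: reaches L-position C → W
A: reaches L-position C → W
E: reaches L-position C → W
The L vertices are C, D; that is 2 in all.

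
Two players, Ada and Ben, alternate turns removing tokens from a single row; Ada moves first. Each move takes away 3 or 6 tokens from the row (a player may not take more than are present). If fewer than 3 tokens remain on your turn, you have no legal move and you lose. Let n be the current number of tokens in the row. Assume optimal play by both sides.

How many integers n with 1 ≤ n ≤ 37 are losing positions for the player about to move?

Build the W/L table. Terminal = L. A non-terminal position is W if it has a move to some L; otherwise it is L.
n=0: no move → L
n=1: no move → L
n=2: no move → L
n=3: W (go to 0, an L position)
n=4: W (go to 1, an L position)
n=5: W (go to 2, an L position)
n=6: W (go to 0, an L position)
n=7: W (go to 1, an L position)
n=8: W (go to 2, an L position)
n=9: L (options 6(W), 3(W) are all W)
n=10: L (options 7(W), 4(W) are all W)
n=11: L (options 8(W), 5(W) are all W)
n=12: W (go to 9, an L position)
n=13: W (go to 10, an L position)
n=14: W (go to 11, an L position)
n=15: W (go to 9, an L position)
n=16: W (go to 10, an L position)
n=17: W (go to 11, an L position)
n=18: L (options 15(W), 12(W) are all W)
n=19: L (options 16(W), 13(W) are all W)
n=20: L (options 17(W), 14(W) are all W)
n=21: W (go to 18, an L position)
n=22: W (go to 19, an L position)
n=23: W (go to 20, an L position)
n=24: W (go to 18, an L position)
n=25: W (go to 19, an L position)
n=26: W (go to 20, an L position)
n=27: L (options 24(W), 21(W) are all W)
n=28: L (options 25(W), 22(W) are all W)
n=29: L (options 26(W), 23(W) are all W)
n=30: W (go to 27, an L position)
n=31: W (go to 28, an L position)
n=32: W (go to 29, an L position)
n=33: W (go to 27, an L position)
n=34: W (go to 28, an L position)
n=35: W (go to 29, an L position)
n=36: L (options 33(W), 30(W) are all W)
n=37: L (options 34(W), 31(W) are all W)
L entries with 1 ≤ n ≤ 37 (n=0 is outside the asked range and is not counted): n = 1, 2, 9, 10, 11, 18, 19, 20, 27, 28, 29, 36, 37; that makes 13.

13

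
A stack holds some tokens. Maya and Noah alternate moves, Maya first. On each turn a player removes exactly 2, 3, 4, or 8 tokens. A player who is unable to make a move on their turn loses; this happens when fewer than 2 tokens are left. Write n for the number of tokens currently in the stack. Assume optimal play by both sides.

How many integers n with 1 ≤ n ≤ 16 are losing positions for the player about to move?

5

Build the W/L table. Terminal = L. A non-terminal position is W if it has a move to some L; otherwise it is L.
n=0: no move → L
n=1: no move → L
n=2: reaches L-position 0 → W
n=3: reaches L-position 1 → W
n=4: reaches L-position 1 → W
n=5: reaches L-position 1 → W
n=6: only reaches 4(W), 3(W), 2(W), all W → L
n=7: only reaches 5(W), 4(W), 3(W), all W → L
n=8: reaches L-position 6 → W
n=9: reaches L-position 7 → W
n=10: reaches L-position 7 → W
n=11: reaches L-position 7 → W
n=12: only reaches 10(W), 9(W), 8(W), 4(W), all W → L
n=13: only reaches 11(W), 10(W), 9(W), 5(W), all W → L
n=14: reaches L-position 12 → W
n=15: reaches L-position 13 → W
n=16: reaches L-position 13 → W
L entries with 1 ≤ n ≤ 16 (n=0 is outside the asked range and is not counted): n = 1, 6, 7, 12, 13; that makes 5.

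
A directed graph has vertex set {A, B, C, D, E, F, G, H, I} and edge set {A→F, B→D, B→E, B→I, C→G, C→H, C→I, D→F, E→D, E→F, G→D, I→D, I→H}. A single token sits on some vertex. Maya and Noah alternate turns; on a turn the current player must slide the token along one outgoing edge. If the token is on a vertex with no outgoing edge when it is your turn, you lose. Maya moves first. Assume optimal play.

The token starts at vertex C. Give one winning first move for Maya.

Positions with no move are L. A position that does have a move is losing for the player to move precisely when every available move leads to a winning position for the opponent. Fill in the labels:
Every edge goes from a vertex to one that appears earlier in the order H, F, D, E, A, I, G, C, B, so processing vertices in that order labels each vertex after all of its successors.
H: no outgoing edge → L
F: no outgoing edge → L
D: can move to F, which is L ⇒ W
E: can move to F, which is L ⇒ W
A: can move to F, which is L ⇒ W
I: can move to H, which is L ⇒ W
G: the only move is to D(W), a W ⇒ L
C: can move to G, which is L ⇒ W
B: moves to I(W), E(W), D(W); every one is W ⇒ L
From C, the L positions reachable in one move are: G, H. Any move reaching one of these is winning.

Move to G.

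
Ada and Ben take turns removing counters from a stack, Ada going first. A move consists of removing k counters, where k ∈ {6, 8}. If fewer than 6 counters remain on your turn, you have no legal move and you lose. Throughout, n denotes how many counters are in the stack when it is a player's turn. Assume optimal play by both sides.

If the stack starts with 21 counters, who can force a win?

Ada wins.

Work bottom-up. With no move the player to move loses. Otherwise the position is W if at least one move leads to an L position for the opponent, and L if every move leads to a W.
n=0: no move → L
n=1: no move → L
n=2: no move → L
n=3: no move → L
n=4: no move → L
n=5: no move → L
n=6: W (go to 0, an L position)
n=7: W (go to 1, an L position)
n=8: W (go to 2, an L position)
n=9: W (go to 3, an L position)
n=10: W (go to 4, an L position)
n=11: W (go to 5, an L position)
n=12: W (go to 4, an L position)
n=13: W (go to 5, an L position)
n=14: L (options 8(W), 6(W) are all W)
n=15: L (options 9(W), 7(W) are all W)
n=16: L (options 10(W), 8(W) are all W)
n=17: L (options 11(W), 9(W) are all W)
n=18: L (options 12(W), 10(W) are all W)
n=19: L (options 13(W), 11(W) are all W)
n=20: W (go to 14, an L position)
n=21: W (go to 15, an L position)
From 21 Ada can remove 6, leaving 15, reaching an L position.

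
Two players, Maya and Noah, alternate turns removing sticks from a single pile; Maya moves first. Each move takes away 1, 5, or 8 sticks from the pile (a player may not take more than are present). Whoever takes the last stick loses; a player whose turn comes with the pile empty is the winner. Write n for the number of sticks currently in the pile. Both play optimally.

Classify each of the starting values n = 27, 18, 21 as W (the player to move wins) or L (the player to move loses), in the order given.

Label each position W (a win for the player to move) or L (a loss). A position with no legal move is W; any other position is W exactly when some move reaches an L, and L when every move reaches a W.
n=0: no move; the opponent has just taken the last stick and therefore loses → W
n=1: only reaches 0(W), which is W → L
n=2: reaches L-position 1 → W
n=3: only reaches 2(W), which is W → L
n=4: reaches L-position 3 → W
n=5: only reaches 4(W), 0(W), all W → L
n=6: reaches L-position 5 → W
n=7: only reaches 6(W), 2(W), all W → L
n=8: reaches L-position 7 → W
n=9: reaches L-position 1 → W
n=10: reaches L-position 5 → W
n=11: reaches L-position 3 → W
n=12: reaches L-position 7 → W
n=13: reaches L-position 5 → W
n=14: only reaches 13(W), 9(W), 6(W), all W → L
n=15: reaches L-position 14 → W
n=16: only reaches 15(W), 11(W), 8(W), all W → L
n=17: reaches L-position 16 → W
n=18: only reaches 17(W), 13(W), 10(W), all W → L
n=19: reaches L-position 18 → W
n=20: only reaches 19(W), 15(W), 12(W), all W → L
n=21: reaches L-position 20 → W
n=22: reaches L-position 14 → W
n=23: reaches L-position 18 → W
n=24: reaches L-position 16 → W
n=25: reaches L-position 20 → W
n=26: reaches L-position 18 → W
n=27: only reaches 26(W), 22(W), 19(W), all W → L

27: L, 18: L, 21: W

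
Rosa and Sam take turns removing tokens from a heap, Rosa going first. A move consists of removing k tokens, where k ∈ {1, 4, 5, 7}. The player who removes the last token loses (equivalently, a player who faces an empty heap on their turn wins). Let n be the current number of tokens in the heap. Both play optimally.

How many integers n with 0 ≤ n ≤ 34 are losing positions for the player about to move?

9

Compute win/loss labels from the base case upward. A position with no move is W. Any other position is W if it can reach an L in one move, else L.
n=0: no move; the opponent has just taken the last token and therefore loses → W
n=1: the only move is to 0(W), a W ⇒ L
n=2: can move to 1, which is L ⇒ W
n=3: the only move is to 2(W), a W ⇒ L
n=4: can move to 3, which is L ⇒ W
n=5: can move to 1, which is L ⇒ W
n=6: can move to 1, which is L ⇒ W
n=7: can move to 3, which is L ⇒ W
n=8: can move to 3, which is L ⇒ W
n=9: moves to 8(W), 5(W), 4(W), 2(W); every one is W ⇒ L
n=10: can move to 9, which is L ⇒ W
n=11: moves to 10(W), 7(W), 6(W), 4(W); every one is W ⇒ L
n=12: can move to 11, which is L ⇒ W
n=13: can move to 9, which is L ⇒ W
n=14: can move to 9, which is L ⇒ W
n=15: can move to 11, which is L ⇒ W
n=16: can move to 11, which is L ⇒ W
n=17: moves to 16(W), 13(W), 12(W), 10(W); every one is W ⇒ L
n=18: can move to 17, which is L ⇒ W
n=19: moves to 18(W), 15(W), 14(W), 12(W); every one is W ⇒ L
n=20: can move to 19, which is L ⇒ W
n=21: can move to 17, which is L ⇒ W
n=22: can move to 17, which is L ⇒ W
n=23: can move to 19, which is L ⇒ W
n=24: can move to 19, which is L ⇒ W
n=25: moves to 24(W), 21(W), 20(W), 18(W); every one is W ⇒ L
n=26: can move to 25, which is L ⇒ W
n=27: moves to 26(W), 23(W), 22(W), 20(W); every one is W ⇒ L
n=28: can move to 27, which is L ⇒ W
n=29: can move to 25, which is L ⇒ W
n=30: can move to 25, which is L ⇒ W
n=31: can move to 27, which is L ⇒ W
n=32: can move to 27, which is L ⇒ W
n=33: moves to 32(W), 29(W), 28(W), 26(W); every one is W ⇒ L
n=34: can move to 33, which is L ⇒ W
L entries with 0 ≤ n ≤ 34: n = 1, 3, 9, 11, 17, 19, 25, 27, 33; that makes 9.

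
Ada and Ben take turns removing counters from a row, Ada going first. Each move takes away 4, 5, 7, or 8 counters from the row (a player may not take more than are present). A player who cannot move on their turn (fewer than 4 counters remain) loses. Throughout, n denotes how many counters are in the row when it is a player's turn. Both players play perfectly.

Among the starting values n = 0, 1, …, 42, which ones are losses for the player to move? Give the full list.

0, 1, 2, 3, 12, 13, 14, 15, 24, 25, 26, 27, 36, 37, 38, 39

Compute win/loss labels from the base case upward. A position with no move is L. Any other position is W if it can reach an L in one move, else L.
n=0: no move → L
n=1: no move → L
n=2: no move → L
n=3: no move → L
n=4: reaches L-position 0 → W
n=5: reaches L-position 1 → W
n=6: reaches L-position 2 → W
n=7: reaches L-position 3 → W
n=8: reaches L-position 3 → W
n=9: reaches L-position 2 → W
n=10: reaches L-position 3 → W
n=11: reaches L-position 3 → W
n=12: only reaches 8(W), 7(W), 5(W), 4(W), all W → L
n=13: only reaches 9(W), 8(W), 6(W), 5(W), all W → L
n=14: only reaches 10(W), 9(W), 7(W), 6(W), all W → L
n=15: only reaches 11(W), 10(W), 8(W), 7(W), all W → L
n=16: reaches L-position 12 → W
n=17: reaches L-position 13 → W
n=18: reaches L-position 14 → W
n=19: reaches L-position 15 → W
n=20: reaches L-position 15 → W
n=21: reaches L-position 14 → W
n=22: reaches L-position 15 → W
n=23: reaches L-position 15 → W
n=24: only reaches 20(W), 19(W), 17(W), 16(W), all W → L
n=25: only reaches 21(W), 20(W), 18(W), 17(W), all W → L
n=26: only reaches 22(W), 21(W), 19(W), 18(W), all W → L
n=27: only reaches 23(W), 22(W), 20(W), 19(W), all W → L
n=28: reaches L-position 24 → W
n=29: reaches L-position 25 → W
n=30: reaches L-position 26 → W
n=31: reaches L-position 27 → W
n=32: reaches L-position 27 → W
n=33: reaches L-position 26 → W
n=34: reaches L-position 27 → W
n=35: reaches L-position 27 → W
n=36: only reaches 32(W), 31(W), 29(W), 28(W), all W → L
n=37: only reaches 33(W), 32(W), 30(W), 29(W), all W → L
n=38: only reaches 34(W), 33(W), 31(W), 30(W), all W → L
n=39: only reaches 35(W), 34(W), 32(W), 31(W), all W → L
n=40: reaches L-position 36 → W
n=41: reaches L-position 37 → W
n=42: reaches L-position 38 → W
The losing starting values of n are exactly the entries labelled L in this table (16 of them).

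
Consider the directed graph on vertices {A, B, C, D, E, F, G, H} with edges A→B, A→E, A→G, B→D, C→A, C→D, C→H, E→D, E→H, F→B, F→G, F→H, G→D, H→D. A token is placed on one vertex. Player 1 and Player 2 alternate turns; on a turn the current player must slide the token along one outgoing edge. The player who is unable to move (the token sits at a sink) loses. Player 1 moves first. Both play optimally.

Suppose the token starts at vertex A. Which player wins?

Use the standard recursion: the mover loses at a terminal position; elsewhere, the mover wins exactly when some move hands the opponent an L position.
Every edge goes from a vertex to one that appears earlier in the order D, H, G, E, B, A, F, C, so processing vertices in that order labels each vertex after all of its successors.
D: no outgoing edge → L
H: W (go to D, an L position)
G: W (go to D, an L position)
E: W (go to D, an L position)
B: W (go to D, an L position)
A: L (options B(W), E(W), G(W) are all W)
F: L (options B(W), G(W), H(W) are all W)
C: W (go to A, an L position)
Every move from A reaches a W position, so the mover loses.

Player 2 wins.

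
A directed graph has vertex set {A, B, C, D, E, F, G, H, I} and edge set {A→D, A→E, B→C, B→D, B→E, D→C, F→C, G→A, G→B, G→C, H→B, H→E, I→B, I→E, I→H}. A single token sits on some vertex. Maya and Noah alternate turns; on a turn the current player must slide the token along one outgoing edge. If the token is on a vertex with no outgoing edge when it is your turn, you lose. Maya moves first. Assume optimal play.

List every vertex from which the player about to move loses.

Use the standard recursion: the mover loses at a terminal position; elsewhere, the mover wins exactly when some move hands the opponent an L position.
Every edge goes from a vertex to one that appears earlier in the order C, E, D, A, B, G, H, I, F, so processing vertices in that order labels each vertex after all of its successors.
C: no outgoing edge → L
E: no outgoing edge → L
D: can move to C, which is L ⇒ W
A: can move to E, which is L ⇒ W
B: can move to E, which is L ⇒ W
G: can move to C, which is L ⇒ W
H: can move to E, which is L ⇒ W
I: can move to E, which is L ⇒ W
F: can move to C, which is L ⇒ W
The losing starting vertices are exactly the entries labelled L in this table (2 of them).

C, E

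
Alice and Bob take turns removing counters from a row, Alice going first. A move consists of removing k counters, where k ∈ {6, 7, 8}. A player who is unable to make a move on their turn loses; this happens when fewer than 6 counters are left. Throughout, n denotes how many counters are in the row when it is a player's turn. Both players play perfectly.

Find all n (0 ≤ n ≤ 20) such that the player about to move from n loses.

0, 1, 2, 3, 4, 5, 14, 15, 16, 17, 18, 19

Work bottom-up. With no move the player to move loses. Otherwise the position is W if at least one move leads to an L position for the opponent, and L if every move leads to a W.
n=0: no move → L
n=1: no move → L
n=2: no move → L
n=3: no move → L
n=4: no move → L
n=5: no move → L
n=6: →0(L), so W
n=7: →1(L), so W
n=8: →2(L), so W
n=9: →3(L), so W
n=10: →4(L), so W
n=11: →5(L), so W
n=12: →5(L), so W
n=13: →5(L), so W
n=14: →8(W), 7(W), 6(W) — all W, so L
n=15: →9(W), 8(W), 7(W) — all W, so L
n=16: →10(W), 9(W), 8(W) — all W, so L
n=17: →11(W), 10(W), 9(W) — all W, so L
n=18: →12(W), 11(W), 10(W) — all W, so L
n=19: →13(W), 12(W), 11(W) — all W, so L
n=20: →14(L), so W
Reading off the rows marked L gives the requested list; there are 12 such values of n.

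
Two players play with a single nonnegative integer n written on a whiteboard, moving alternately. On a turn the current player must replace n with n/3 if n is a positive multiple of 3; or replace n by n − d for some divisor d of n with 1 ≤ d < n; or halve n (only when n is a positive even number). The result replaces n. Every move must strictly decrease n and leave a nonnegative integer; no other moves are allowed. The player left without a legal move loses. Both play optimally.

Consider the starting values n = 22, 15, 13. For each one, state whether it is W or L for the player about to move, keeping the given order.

22: W, 15: L, 13: L

Positions with no move are L. A position that does have a move is losing for the player to move precisely when every available move leads to a winning position for the opponent. Fill in the labels:
n=0: no move → L
n=1: no move → L
n=2: can move to 1, which is L ⇒ W
n=3: can move to 1, which is L ⇒ W
n=4: moves to 2(W), 3(W); every one is W ⇒ L
n=5: can move to 4, which is L ⇒ W
n=6: can move to 4, which is L ⇒ W
n=7: the only move is to 6(W), a W ⇒ L
n=8: can move to 4, which is L ⇒ W
n=9: moves to 3(W), 6(W), 8(W); every one is W ⇒ L
n=10: can move to 9, which is L ⇒ W
n=11: the only move is to 10(W), a W ⇒ L
n=12: can move to 4, which is L ⇒ W
n=13: the only move is to 12(W), a W ⇒ L
n=14: can move to 7, which is L ⇒ W
n=15: moves to 5(W), 10(W), 12(W), 14(W); every one is W ⇒ L
n=16: can move to 15, which is L ⇒ W
n=17: the only move is to 16(W), a W ⇒ L
n=18: can move to 9, which is L ⇒ W
n=19: the only move is to 18(W), a W ⇒ L
n=20: can move to 15, which is L ⇒ W
n=21: can move to 7, which is L ⇒ W
n=22: can move to 11, which is L ⇒ W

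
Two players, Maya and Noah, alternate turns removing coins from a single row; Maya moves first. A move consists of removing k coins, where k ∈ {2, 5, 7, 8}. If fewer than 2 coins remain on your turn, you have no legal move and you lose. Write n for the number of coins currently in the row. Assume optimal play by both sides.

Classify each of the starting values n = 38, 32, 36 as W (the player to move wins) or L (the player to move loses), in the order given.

Work bottom-up. With no move the player to move loses. Otherwise the position is W if at least one move leads to an L position for the opponent, and L if every move leads to a W.
n=0: no move → L
n=1: no move → L
n=2: W (go to 0, an L position)
n=3: W (go to 1, an L position)
n=4: L (sole option 2(W) is W)
n=5: W (go to 0, an L position)
n=6: W (go to 4, an L position)
n=7: W (go to 0, an L position)
n=8: W (go to 1, an L position)
n=9: W (go to 4, an L position)
n=10: L (options 8(W), 5(W), 3(W), 2(W) are all W)
n=11: W (go to 4, an L position)
n=12: W (go to 10, an L position)
n=13: L (options 11(W), 8(W), 6(W), 5(W) are all W)
n=14: L (options 12(W), 9(W), 7(W), 6(W) are all W)
n=15: W (go to 13, an L position)
n=16: W (go to 14, an L position)
n=17: W (go to 10, an L position)
n=18: W (go to 13, an L position)
n=19: W (go to 14, an L position)
n=20: W (go to 13, an L position)
n=21: W (go to 14, an L position)
n=22: W (go to 14, an L position)
n=23: L (options 21(W), 18(W), 16(W), 15(W) are all W)
n=24: L (options 22(W), 19(W), 17(W), 16(W) are all W)
n=25: W (go to 23, an L position)
n=26: W (go to 24, an L position)
n=27: L (options 25(W), 22(W), 20(W), 19(W) are all W)
n=28: W (go to 23, an L position)
n=29: W (go to 27, an L position)
n=30: W (go to 23, an L position)
n=31: W (go to 24, an L position)
n=32: W (go to 27, an L position)
n=33: L (options 31(W), 28(W), 26(W), 25(W) are all W)
n=34: W (go to 27, an L position)
n=35: W (go to 33, an L position)
n=36: L (options 34(W), 31(W), 29(W), 28(W) are all W)
n=37: L (options 35(W), 32(W), 30(W), 29(W) are all W)
n=38: W (go to 36, an L position)

38: W, 32: W, 36: L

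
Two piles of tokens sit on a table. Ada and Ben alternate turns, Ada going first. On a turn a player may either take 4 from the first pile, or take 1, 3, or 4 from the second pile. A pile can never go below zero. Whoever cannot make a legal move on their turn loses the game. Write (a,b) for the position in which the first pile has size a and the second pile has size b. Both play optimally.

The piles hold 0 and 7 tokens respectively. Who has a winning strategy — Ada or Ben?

Ben wins.

Compute win/loss labels from the base case upward. A position with no move is L. Any other position is W if it can reach an L in one move, else L.
No move ever increases a pile, so every position that can arise here has a ≤ 0 and b ≤ 7; it is enough to label the cells with 0 ≤ a ≤ 0 and 0 ≤ b ≤ 7.
Every move lowers a or b (never raises either), so fill the grid row by row in increasing a, and left to right within a row: each cell's successors are then already labelled.
      b=0  b=1  b=2  b=3  b=4  b=5  b=6  b=7
a=0:    L    W    L    W    W    W    W    L
Cells with no legal move (terminal, hence L): (0,0).
The remaining L cells, each justified by listing all of its moves:
(0,2): only reaches (0,1)(W), which is W → L
(0,7): only reaches (0,6)(W), (0,4)(W), (0,3)(W), all W → L
Every other cell has at least one move into one of the L cells above, so it is W.
The starting position (0,7) is L: whatever Ada does, the opponent receives a W position.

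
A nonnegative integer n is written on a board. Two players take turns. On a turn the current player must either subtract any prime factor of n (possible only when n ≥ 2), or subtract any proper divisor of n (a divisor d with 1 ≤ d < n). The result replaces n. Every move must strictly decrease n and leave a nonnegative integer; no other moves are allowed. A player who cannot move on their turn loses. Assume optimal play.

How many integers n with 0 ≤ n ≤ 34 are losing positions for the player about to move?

8

Label each position W (a win for the player to move) or L (a loss). A position with no legal move is L; any other position is W exactly when some move reaches an L, and L when every move reaches a W.
n=0: no move → L
n=1: no move → L
n=2: reaches L-position 0 → W
n=3: reaches L-position 0 → W
n=4: only reaches 2(W), 3(W), all W → L
n=5: reaches L-position 0 → W
n=6: reaches L-position 4 → W
n=7: reaches L-position 0 → W
n=8: reaches L-position 4 → W
n=9: only reaches 6(W), 8(W), all W → L
n=10: reaches L-position 9 → W
n=11: reaches L-position 0 → W
n=12: reaches L-position 9 → W
n=13: reaches L-position 0 → W
n=14: only reaches 7(W), 12(W), 13(W), all W → L
n=15: reaches L-position 14 → W
n=16: reaches L-position 14 → W
n=17: reaches L-position 0 → W
n=18: reaches L-position 9 → W
n=19: reaches L-position 0 → W
n=20: only reaches 10(W), 15(W), 16(W), 18(W), 19(W), all W → L
n=21: reaches L-position 14 → W
n=22: reaches L-position 20 → W
n=23: reaches L-position 0 → W
n=24: reaches L-position 20 → W
n=25: reaches L-position 20 → W
n=26: only reaches 13(W), 24(W), 25(W), all W → L
n=27: reaches L-position 26 → W
n=28: reaches L-position 14 → W
n=29: reaches L-position 0 → W
n=30: reaches L-position 20 → W
n=31: reaches L-position 0 → W
n=32: only reaches 16(W), 24(W), 28(W), 30(W), 31(W), all W → L
n=33: reaches L-position 32 → W
n=34: reaches L-position 32 → W
L entries with 0 ≤ n ≤ 34: n = 0, 1, 4, 9, 14, 20, 26, 32; that makes 8.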